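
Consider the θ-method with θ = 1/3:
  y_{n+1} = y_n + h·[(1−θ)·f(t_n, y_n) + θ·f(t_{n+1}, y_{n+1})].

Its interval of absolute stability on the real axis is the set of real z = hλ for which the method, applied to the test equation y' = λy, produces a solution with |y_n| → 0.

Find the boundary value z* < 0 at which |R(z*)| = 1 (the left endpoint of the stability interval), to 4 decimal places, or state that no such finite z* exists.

left endpoint -6.0000.

With y'=λy (z=hλ):
  y_{n+1} = y_n + z·[2/3·y_n + 1/3·y_{n+1}] ⇒ (1 − 1/3z)y_{n+1} = (1 + 2/3z)y_n
  so R(z) = (1 + 2/3z)/(1 − 1/3z).

Solve |R(x)|<1 on ℝ⁻.
x=-1.05: |R|=0.2222
R=−1: 1+2/3x = −1+1/3x ⇒ -1/3x=2 ⇒ x=2/(-1/3)=-6.0000
Confirm numerically:
  x=-5.841: |R|=0.98202 <1
  x=-3.456: |R|=0.60595 <1
  x=-3.122: |R|=0.52989 <1
  x=-6.433: |R|=1.04590 >1
  x=-6.334: |R|=1.03578 >1
  x=-6.206: |R|=1.02238 >1
Stable set (-6.0000, 0).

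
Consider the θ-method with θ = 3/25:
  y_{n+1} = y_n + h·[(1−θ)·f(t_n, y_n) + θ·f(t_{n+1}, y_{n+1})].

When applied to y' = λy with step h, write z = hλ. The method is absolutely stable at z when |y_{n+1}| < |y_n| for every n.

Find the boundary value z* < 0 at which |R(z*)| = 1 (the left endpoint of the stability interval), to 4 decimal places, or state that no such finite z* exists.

Set f=λy, z=hλ:
  y_{n+1} = y_n + z·[22/25·y_n + 3/25·y_{n+1}] ⇒ (1 − 3/25z)y_{n+1} = (1 + 22/25z)y_n
  Hence R(z) = (1 + 22/25z)/(1 − 3/25z).

Need |R(x)|<1, x<0.
x=-1.55: |R|=0.3069
R=−1: 1+22/25x = −1+3/25x ⇒ -19/25x=2 ⇒ x=2/(-19/25)=-2.6316
Confirm numerically:
  x=-2.253: |R|=0.77351 <1
  x=-1.639: |R|=0.36962 <1
  x=-1.384: |R|=0.18688 <1
  x=-3.215: |R|=1.31996 >1
  x=-3.179: |R|=1.30116 >1
  x=-3.052: |R|=1.23387 >1
So |R|<1 on (-2.6316, 0).

z* = -2.6316.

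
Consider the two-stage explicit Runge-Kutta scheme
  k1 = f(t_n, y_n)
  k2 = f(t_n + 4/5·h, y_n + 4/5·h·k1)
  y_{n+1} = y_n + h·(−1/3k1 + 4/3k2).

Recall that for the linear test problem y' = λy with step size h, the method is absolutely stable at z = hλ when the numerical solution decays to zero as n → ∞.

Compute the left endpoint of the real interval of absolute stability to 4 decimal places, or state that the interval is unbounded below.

z* = -0.9375.

On y'=λy, z=hλ:
  k1=λy_n ⇒ h·k1=z·y_n;  k2=λ(1+4/5z)y_n ⇒ h·k2=z(1+4/5z)y_n
  y_{n+1}/y_n = 1 − 1/3z + 4/3z(1+4/5z) = 1 + z + 16/15z²
  ⇒ R(z) = 1 + z + 16/15z².

Boundary: |R(x)|=1, x<0.
x=-0.59: |R|=0.7813
R=1: x+16/15x²=0 ⇒ x=−15/16=-0.9375; min R=1−1/(4·16/15)=0.7656>−1
Confirm numerically:
  x=-0.832: |R|=0.90637 <1
  x=-0.758: |R|=0.85487 <1
  x=-0.705: |R|=0.82516 <1
  x=-0.395: |R|=0.77143 <1
  x=-1.379: |R|=1.64942 >1
  x=-1.312: |R|=1.52410 >1
  x=-1.201: |R|=1.33756 >1
Interval (-0.9375, 0).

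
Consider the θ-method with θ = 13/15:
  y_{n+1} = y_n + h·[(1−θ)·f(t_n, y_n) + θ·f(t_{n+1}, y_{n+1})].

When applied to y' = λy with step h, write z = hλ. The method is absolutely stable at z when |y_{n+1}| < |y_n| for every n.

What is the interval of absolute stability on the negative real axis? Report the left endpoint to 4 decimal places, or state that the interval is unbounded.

interval (−∞, 0).

Test eqn y'=λy, z=hλ:
  y_{n+1} = y_n + z·[2/15·y_n + 13/15·y_{n+1}] ⇒ (1 − 13/15z)y_{n+1} = (1 + 2/15z)y_n
  so R(z) = (1 + 2/15z)/(1 − 13/15z).

Boundary: |R(x)|=1, x<0.
x=-0.92: |R|=0.4881
x=-2: |R|=0.2683
x=-10: |R|=0.0345
x=-100: |R|=0.1407
θ=13/15≥1/2 ⇒ |1+2/15x|<|1−13/15x| ∀x<0 ⇒ stable on all of ℝ⁻.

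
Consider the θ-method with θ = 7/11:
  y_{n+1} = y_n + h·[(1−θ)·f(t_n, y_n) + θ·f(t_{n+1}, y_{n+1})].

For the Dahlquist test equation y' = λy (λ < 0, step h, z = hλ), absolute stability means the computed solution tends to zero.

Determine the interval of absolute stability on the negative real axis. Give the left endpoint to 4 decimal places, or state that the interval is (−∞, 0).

Test eqn y'=λy, z=hλ:
  y_{n+1} = y_n + z·[4/11·y_n + 7/11·y_{n+1}] ⇒ (1 − 7/11z)y_{n+1} = (1 + 4/11z)y_n
  R(z) = (1 + 4/11z)/(1 − 7/11z).

Solve |R(x)|<1 on ℝ⁻.
x=-1.06: |R|=0.3670
x=-2: |R|=0.1200
x=-10: |R|=0.3580
x=-100: |R|=0.5471
θ=7/11≥1/2 ⇒ |1+4/11x|<|1−7/11x| ∀x<0 ⇒ stable on all of ℝ⁻.

interval (−∞, 0).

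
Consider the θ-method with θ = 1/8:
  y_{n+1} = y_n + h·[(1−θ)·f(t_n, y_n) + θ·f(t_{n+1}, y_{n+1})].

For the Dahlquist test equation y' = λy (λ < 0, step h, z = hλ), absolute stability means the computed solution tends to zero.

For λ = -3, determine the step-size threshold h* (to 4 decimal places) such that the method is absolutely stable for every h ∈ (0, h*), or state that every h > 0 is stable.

With y'=λy (z=hλ):
  y_{n+1} = y_n + z·[7/8·y_n + 1/8·y_{n+1}] ⇒ (1 − 1/8z)y_{n+1} = (1 + 7/8z)y_n
  ⇒ R(z) = (1 + 7/8z)/(1 − 1/8z).

Need |R(x)|<1, x<0.
x=-0.59: |R|=0.4505
R=−1: 1+7/8x = −1+1/8x ⇒ -3/4x=2 ⇒ x=2/(-3/4)=-2.6667
Confirm numerically:
  x=-2.204: |R|=0.72795 <1
  x=-1.368: |R|=0.16823 <1
  x=-1.306: |R|=0.12272 <1
  x=-3.227: |R|=1.29946 >1
  x=-2.914: |R|=1.13597 >1
  x=-2.789: |R|=1.06803 >1
So |R|<1 on (-2.6667, 0).

(-2.6667,0); λ=-3 ⇒ h* = (8/3)/3 = 0.8889.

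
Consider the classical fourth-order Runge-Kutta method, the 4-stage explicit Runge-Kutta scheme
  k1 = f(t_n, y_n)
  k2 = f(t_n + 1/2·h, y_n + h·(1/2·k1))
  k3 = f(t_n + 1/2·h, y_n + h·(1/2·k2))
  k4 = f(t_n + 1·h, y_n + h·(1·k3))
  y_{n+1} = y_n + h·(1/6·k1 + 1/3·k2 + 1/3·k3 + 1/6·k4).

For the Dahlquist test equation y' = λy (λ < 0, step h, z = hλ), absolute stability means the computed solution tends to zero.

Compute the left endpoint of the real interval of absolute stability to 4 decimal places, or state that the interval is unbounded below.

Test eqn y'=λy, z=hλ:
  order 4, 4-stage ⇒ R(z)=1+z+z^2/2+z^3/6+z^4/24
  (e.g. R(-0.88)=0.41861, |R|=0.41861)

Boundary: |R(x)|=1, x<0.
x=-0.88: |R|=0.4186
|R(-3.17)|=1.7528 |R(-2.69)|=0.8656 |R(-1.38)|=0.2853
Bisect:
  x_lo=-3.2614 |R|=1.9893  x_hi=-0.3867 |R|=0.6794
  mid=-1.82403 |R|=0.28929 →hi
  mid=-2.54271 |R|=0.69176 →hi
  mid=-2.90205 |R|=1.19078 →lo
  mid=-2.72238 |R|=0.90922 →hi
  mid=-2.81222 |R|=1.04135 →lo
  mid=-2.76730 |R|=0.97320 →hi
  mid=-2.78976 |R|=1.00675 →lo
  mid=-2.77853 |R|=0.98985 →hi
  mid=-2.78414 |R|=0.99826 →hi
  mid=-2.78695 |R|=1.00250 →lo
  ...
  [-2.78537,-2.78519] ⇒ x*=-2.7853
So |R|<1 on (-2.7853, 0).

left endpoint -2.7853.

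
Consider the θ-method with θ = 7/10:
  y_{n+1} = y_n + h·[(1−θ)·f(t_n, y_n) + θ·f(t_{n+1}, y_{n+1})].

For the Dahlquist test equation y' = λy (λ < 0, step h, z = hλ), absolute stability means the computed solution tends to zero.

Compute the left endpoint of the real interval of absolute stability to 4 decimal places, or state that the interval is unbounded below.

interval (−∞, 0).

Test eqn y'=λy, z=hλ:
  y_{n+1} = y_n + z·[3/10·y_n + 7/10·y_{n+1}] ⇒ (1 − 7/10z)y_{n+1} = (1 + 3/10z)y_n
  Hence R(z) = (1 + 3/10z)/(1 − 7/10z).

Boundary: |R(x)|=1, x<0.
x=-0.54: |R|=0.6081
x=-2: |R|=0.1667
x=-10: |R|=0.2500
x=-100: |R|=0.4085
θ=7/10≥1/2 ⇒ |1+3/10x|<|1−7/10x| ∀x<0 ⇒ unbounded interval.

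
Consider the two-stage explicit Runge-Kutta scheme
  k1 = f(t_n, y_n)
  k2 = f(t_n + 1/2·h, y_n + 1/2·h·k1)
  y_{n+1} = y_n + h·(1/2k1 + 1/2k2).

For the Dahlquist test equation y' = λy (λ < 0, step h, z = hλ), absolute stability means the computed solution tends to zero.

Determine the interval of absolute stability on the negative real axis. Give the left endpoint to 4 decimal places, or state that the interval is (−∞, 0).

(-4.0000, 0).

Test eqn y'=λy, z=hλ:
  k1=λy_n ⇒ h·k1=z·y_n;  k2=λ(1+1/2z)y_n ⇒ h·k2=z(1+1/2z)y_n
  y_{n+1}/y_n = 1 + 1/2z + 1/2z(1+1/2z) = 1 + z + 1/4z²
  R(z) = 1 + z + 1/4z².

Boundary: |R(x)|=1, x<0.
x=-0.83: |R|=0.3422
R=1: x+1/4x²=0 ⇒ x=−4=-4.0000; min R=1−1/(4·1/4)=0.0000>−1
Confirm numerically:
  x=-3.814: |R|=0.82265 <1
  x=-2.846: |R|=0.17893 <1
  x=-2.535: |R|=0.07156 <1
  x=-2.276: |R|=0.01904 <1
  x=-4.345: |R|=1.37476 >1
  x=-4.194: |R|=1.20341 >1
  x=-4.191: |R|=1.20012 >1
So |R|<1 on (-4.0000, 0).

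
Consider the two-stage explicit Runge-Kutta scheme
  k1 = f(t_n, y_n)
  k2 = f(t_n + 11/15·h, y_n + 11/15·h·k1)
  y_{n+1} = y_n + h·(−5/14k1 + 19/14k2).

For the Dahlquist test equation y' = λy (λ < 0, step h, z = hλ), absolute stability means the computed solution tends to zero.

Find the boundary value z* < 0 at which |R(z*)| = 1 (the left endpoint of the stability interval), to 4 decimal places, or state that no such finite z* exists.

Test eqn y'=λy, z=hλ:
  k1=λy_n ⇒ h·k1=z·y_n;  k2=λ(1+11/15z)y_n ⇒ h·k2=z(1+11/15z)y_n
  y_{n+1}/y_n = 1 − 5/14z + 19/14z(1+11/15z) = 1 + z + 209/210z²
  R(z) = 1 + z + 209/210z².

Need |R(x)|<1, x<0.
x=-1.68: |R|=2.1290
R=1: x+209/210x²=0 ⇒ x=−210/209=-1.0048; min R=1−1/(4·209/210)=0.7488>−1
Confirm numerically:
  x=-0.711: |R|=0.79211 <1
  x=-0.638: |R|=0.76711 <1
  x=-0.422: |R|=0.75524 <1
  x=-1.280: |R|=1.35060 >1
  x=-1.252: |R|=1.30804 >1
  x=-1.182: |R|=1.20847 >1
Stable set (-1.0048, 0).

left endpoint -1.0048.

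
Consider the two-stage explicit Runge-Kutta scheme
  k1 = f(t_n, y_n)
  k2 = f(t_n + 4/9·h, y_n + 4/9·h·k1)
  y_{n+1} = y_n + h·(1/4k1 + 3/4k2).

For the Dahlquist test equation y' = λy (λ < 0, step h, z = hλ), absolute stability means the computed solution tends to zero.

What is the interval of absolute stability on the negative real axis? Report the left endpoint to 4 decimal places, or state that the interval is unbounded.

Set f=λy, z=hλ:
  k1=λy_n ⇒ h·k1=z·y_n;  k2=λ(1+4/9z)y_n ⇒ h·k2=z(1+4/9z)y_n
  y_{n+1}/y_n = 1 + 1/4z + 3/4z(1+4/9z) = 1 + z + 1/3z²
  R(z) = 1 + z + 1/3z².

Need |R(x)|<1, x<0.
x=-0.97: |R|=0.3436
R=1: x+1/3x²=0 ⇒ x=−3=-3.0000; min R=1−1/(4·1/3)=0.2500>−1
Confirm numerically:
  x=-2.493: |R|=0.57868 <1
  x=-2.161: |R|=0.39564 <1
  x=-2.024: |R|=0.34153 <1
  x=-1.937: |R|=0.31366 <1
  x=-3.054: |R|=1.05497 >1
  x=-3.021: |R|=1.02115 >1
So |R|<1 on (-3.0000, 0).

z∈(-3.0000,0).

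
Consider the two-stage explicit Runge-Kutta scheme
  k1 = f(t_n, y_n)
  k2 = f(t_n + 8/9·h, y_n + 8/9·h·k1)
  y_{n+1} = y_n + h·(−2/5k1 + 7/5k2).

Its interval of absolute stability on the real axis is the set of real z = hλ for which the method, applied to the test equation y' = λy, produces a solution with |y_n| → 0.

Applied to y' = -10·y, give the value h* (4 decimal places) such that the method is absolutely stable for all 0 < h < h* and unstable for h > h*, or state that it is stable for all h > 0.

On y'=λy, z=hλ:
  k1=λy_n ⇒ h·k1=z·y_n;  k2=λ(1+8/9z)y_n ⇒ h·k2=z(1+8/9z)y_n
  y_{n+1}/y_n = 1 − 2/5z + 7/5z(1+8/9z) = 1 + z + 56/45z²
  so R(z) = 1 + z + 56/45z².

Solve |R(x)|<1 on ℝ⁻.
x=-1.01: |R|=1.2595
R=1: x+56/45x²=0 ⇒ x=−45/56=-0.8036; min R=1−1/(4·56/45)=0.7991>−1
Confirm numerically:
  x=-0.730: |R|=0.93316 <1
  x=-0.653: |R|=0.87764 <1
  x=-0.539: |R|=0.82254 <1
  x=-1.024: |R|=1.28089 >1
  x=-0.953: |R|=1.17722 >1
  x=-0.910: |R|=1.12052 >1
Interval (-0.8036, 0).

(-0.8036,0); λ=-10 ⇒ h* = (45/56)/10 = 0.0804.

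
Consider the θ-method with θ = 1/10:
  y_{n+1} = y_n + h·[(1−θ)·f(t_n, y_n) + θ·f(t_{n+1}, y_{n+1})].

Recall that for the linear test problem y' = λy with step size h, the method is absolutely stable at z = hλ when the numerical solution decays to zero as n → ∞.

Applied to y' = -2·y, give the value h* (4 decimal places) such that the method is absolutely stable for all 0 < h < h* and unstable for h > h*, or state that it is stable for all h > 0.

With y'=λy (z=hλ):
  y_{n+1} = y_n + z·[9/10·y_n + 1/10·y_{n+1}] ⇒ (1 − 1/10z)y_{n+1} = (1 + 9/10z)y_n
  Hence R(z) = (1 + 9/10z)/(1 − 1/10z).

Need |R(x)|<1, x<0.
x=-1.51: |R|=0.3119
R=−1: 1+9/10x = −1+1/10x ⇒ -4/5x=2 ⇒ x=2/(-4/5)=-2.5000
Confirm numerically:
  x=-1.648: |R|=0.41484 <1
  x=-1.547: |R|=0.33974 <1
  x=-1.277: |R|=0.13239 <1
  x=-1.038: |R|=0.05961 <1
  x=-3.052: |R|=1.33834 >1
  x=-2.550: |R|=1.03187 >1
So |R|<1 on (-2.5000, 0).

(-2.5000,0); λ=-2 ⇒ h* = (5/2)/2 = 1.2500.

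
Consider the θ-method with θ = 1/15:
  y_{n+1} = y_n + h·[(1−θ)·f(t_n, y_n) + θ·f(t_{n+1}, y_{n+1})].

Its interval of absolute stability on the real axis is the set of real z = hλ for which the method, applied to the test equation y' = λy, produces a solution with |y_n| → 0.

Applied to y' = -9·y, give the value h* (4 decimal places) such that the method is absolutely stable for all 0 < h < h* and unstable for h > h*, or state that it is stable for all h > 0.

(-2.3077,0); λ=-9 ⇒ h* = (30/13)/9 = 0.2564.

Test eqn y'=λy, z=hλ:
  y_{n+1} = y_n + z·[14/15·y_n + 1/15·y_{n+1}] ⇒ (1 − 1/15z)y_{n+1} = (1 + 14/15z)y_n
  so R(z) = (1 + 14/15z)/(1 − 1/15z).

Solve |R(x)|<1 on ℝ⁻.
x=-1.34: |R|=0.2301
R=−1: 1+14/15x = −1+1/15x ⇒ -13/15x=2 ⇒ x=2/(-13/15)=-2.3077
Confirm numerically:
  x=-2.175: |R|=0.89956 <1
  x=-2.077: |R|=0.82438 <1
  x=-2.070: |R|=0.81898 <1
  x=-2.859: |R|=1.40131 >1
  x=-2.722: |R|=1.30392 >1
  x=-2.395: |R|=1.06525 >1
So |R|<1 on (-2.3077, 0).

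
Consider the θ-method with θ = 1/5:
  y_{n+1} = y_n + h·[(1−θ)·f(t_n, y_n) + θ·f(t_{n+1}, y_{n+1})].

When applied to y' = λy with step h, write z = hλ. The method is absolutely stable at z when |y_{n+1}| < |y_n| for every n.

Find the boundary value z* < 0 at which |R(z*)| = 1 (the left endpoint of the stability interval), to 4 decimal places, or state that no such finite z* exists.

On y'=λy, z=hλ:
  y_{n+1} = y_n + z·[4/5·y_n + 1/5·y_{n+1}] ⇒ (1 − 1/5z)y_{n+1} = (1 + 4/5z)y_n
  so R(z) = (1 + 4/5z)/(1 − 1/5z).

Find x<0 with |R(x)|<1.
x=-0.75: |R|=0.3478
R=−1: 1+4/5x = −1+1/5x ⇒ -3/5x=2 ⇒ x=2/(-3/5)=-3.3333
Confirm numerically:
  x=-3.030: |R|=0.88667 <1
  x=-2.903: |R|=0.83664 <1
  x=-1.806: |R|=0.32677 <1
  x=-3.695: |R|=1.12478 >1
  x=-3.428: |R|=1.03370 >1
  x=-3.363: |R|=1.01064 >1
Interval (-3.3333, 0).

left endpoint -3.3333.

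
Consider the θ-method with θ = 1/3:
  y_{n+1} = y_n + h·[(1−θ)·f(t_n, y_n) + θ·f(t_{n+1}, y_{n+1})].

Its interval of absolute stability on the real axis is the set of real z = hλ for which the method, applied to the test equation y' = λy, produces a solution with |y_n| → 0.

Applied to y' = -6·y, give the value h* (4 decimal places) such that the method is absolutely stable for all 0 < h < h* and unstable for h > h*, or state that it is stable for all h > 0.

(-6.0000,0); λ=-6 ⇒ h* = (6)/6 = 1.0000.

With y'=λy (z=hλ):
  y_{n+1} = y_n + z·[2/3·y_n + 1/3·y_{n+1}] ⇒ (1 − 1/3z)y_{n+1} = (1 + 2/3z)y_n
  so R(z) = (1 + 2/3z)/(1 − 1/3z).

Solve |R(x)|<1 on ℝ⁻.
x=-0.6: |R|=0.5000
R=−1: 1+2/3x = −1+1/3x ⇒ -1/3x=2 ⇒ x=2/(-1/3)=-6.0000
Confirm numerically:
  x=-5.301: |R|=0.91579 <1
  x=-4.199: |R|=0.74983 <1
  x=-3.803: |R|=0.67705 <1
  x=-3.365: |R|=0.58602 <1
  x=-6.430: |R|=1.04560 >1
  x=-6.140: |R|=1.01532 >1
Interval (-6.0000, 0).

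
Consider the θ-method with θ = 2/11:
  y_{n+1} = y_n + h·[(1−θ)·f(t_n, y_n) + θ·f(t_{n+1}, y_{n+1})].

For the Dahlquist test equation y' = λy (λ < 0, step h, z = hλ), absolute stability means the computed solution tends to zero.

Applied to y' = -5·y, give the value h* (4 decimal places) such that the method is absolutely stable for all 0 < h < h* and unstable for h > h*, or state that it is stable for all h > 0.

(-3.1429,0); λ=-5 ⇒ h* = (22/7)/5 = 0.6286.

On y'=λy, z=hλ:
  y_{n+1} = y_n + z·[9/11·y_n + 2/11·y_{n+1}] ⇒ (1 − 2/11z)y_{n+1} = (1 + 9/11z)y_n
  so R(z) = (1 + 9/11z)/(1 − 2/11z).

Boundary: |R(x)|=1, x<0.
x=-1.32: |R|=0.0645
R=−1: 1+9/11x = −1+2/11x ⇒ -7/11x=2 ⇒ x=2/(-7/11)=-3.1429
Confirm numerically:
  x=-2.960: |R|=0.92435 <1
  x=-2.295: |R|=0.61931 <1
  x=-1.938: |R|=0.43305 <1
  x=-1.768: |R|=0.33792 <1
  x=-3.672: |R|=1.20192 >1
  x=-3.598: |R|=1.17509 >1
  x=-3.192: |R|=1.01979 >1
Interval (-3.1429, 0).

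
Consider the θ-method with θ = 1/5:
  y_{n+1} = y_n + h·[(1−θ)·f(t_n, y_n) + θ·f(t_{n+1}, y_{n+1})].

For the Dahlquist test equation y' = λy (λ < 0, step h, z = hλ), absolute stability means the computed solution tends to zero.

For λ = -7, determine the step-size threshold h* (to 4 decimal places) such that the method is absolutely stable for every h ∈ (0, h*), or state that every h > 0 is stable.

(-3.3333,0); λ=-7 ⇒ h* = (10/3)/7 = 0.4762.

On y'=λy, z=hλ:
  y_{n+1} = y_n + z·[4/5·y_n + 1/5·y_{n+1}] ⇒ (1 − 1/5z)y_{n+1} = (1 + 4/5z)y_n
  R(z) = (1 + 4/5z)/(1 − 1/5z).

Boundary: |R(x)|=1, x<0.
x=-1.78: |R|=0.3127
R=−1: 1+4/5x = −1+1/5x ⇒ -3/5x=2 ⇒ x=2/(-3/5)=-3.3333
Confirm numerically:
  x=-2.534: |R|=0.68171 <1
  x=-1.668: |R|=0.25075 <1
  x=-1.532: |R|=0.17269 <1
  x=-3.815: |R|=1.16393 >1
  x=-3.673: |R|=1.11749 >1
Stable set (-3.3333, 0).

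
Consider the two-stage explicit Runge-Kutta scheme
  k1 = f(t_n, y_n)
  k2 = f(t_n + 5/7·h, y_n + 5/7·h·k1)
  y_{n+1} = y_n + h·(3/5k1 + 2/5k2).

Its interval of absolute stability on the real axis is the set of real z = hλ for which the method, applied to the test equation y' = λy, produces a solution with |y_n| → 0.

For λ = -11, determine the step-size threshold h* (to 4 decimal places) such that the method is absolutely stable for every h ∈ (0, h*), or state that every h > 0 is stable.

(-3.5000,0); λ=-11 ⇒ h* = (7/2)/11 = 0.3182.

Set f=λy, z=hλ:
  k1=λy_n ⇒ h·k1=z·y_n;  k2=λ(1+5/7z)y_n ⇒ h·k2=z(1+5/7z)y_n
  y_{n+1}/y_n = 1 + 3/5z + 2/5z(1+5/7z) = 1 + z + 2/7z²
  so R(z) = 1 + z + 2/7z².

Find x<0 with |R(x)|<1.
x=-1.58: |R|=0.1333
R=1: x+2/7x²=0 ⇒ x=−7/2=-3.5000; min R=1−1/(4·2/7)=0.1250>−1
Confirm numerically:
  x=-2.838: |R|=0.46321 <1
  x=-2.542: |R|=0.30422 <1
  x=-2.095: |R|=0.15901 <1
  x=-4.089: |R|=1.68812 >1
  x=-4.041: |R|=1.62462 >1
Stable set (-3.5000, 0).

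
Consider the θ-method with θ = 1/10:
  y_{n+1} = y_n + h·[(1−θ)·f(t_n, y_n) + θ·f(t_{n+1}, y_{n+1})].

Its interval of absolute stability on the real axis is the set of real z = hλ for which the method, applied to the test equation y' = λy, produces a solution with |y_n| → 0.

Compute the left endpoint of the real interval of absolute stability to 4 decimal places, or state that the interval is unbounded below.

z* = -2.5000.

On y'=λy, z=hλ:
  y_{n+1} = y_n + z·[9/10·y_n + 1/10·y_{n+1}] ⇒ (1 − 1/10z)y_{n+1} = (1 + 9/10z)y_n
  ⇒ R(z) = (1 + 9/10z)/(1 − 1/10z).

Boundary: |R(x)|=1, x<0.
x=-0.68: |R|=0.3633
R=−1: 1+9/10x = −1+1/10x ⇒ -4/5x=2 ⇒ x=2/(-4/5)=-2.5000
Confirm numerically:
  x=-2.249: |R|=0.83607 <1
  x=-2.078: |R|=0.72048 <1
  x=-2.044: |R|=0.69711 <1
  x=-1.000: |R|=0.09091 <1
  x=-2.942: |R|=1.27322 >1
  x=-2.677: |R|=1.11170 >1
  x=-2.666: |R|=1.10485 >1
So |R|<1 on (-2.5000, 0).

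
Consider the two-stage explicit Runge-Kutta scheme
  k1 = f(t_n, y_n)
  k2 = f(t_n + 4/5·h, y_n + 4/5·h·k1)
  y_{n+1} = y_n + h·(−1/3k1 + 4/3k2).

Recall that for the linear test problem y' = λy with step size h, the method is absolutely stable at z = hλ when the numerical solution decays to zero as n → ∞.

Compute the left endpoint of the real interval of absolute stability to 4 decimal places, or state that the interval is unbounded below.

With y'=λy (z=hλ):
  k1=λy_n ⇒ h·k1=z·y_n;  k2=λ(1+4/5z)y_n ⇒ h·k2=z(1+4/5z)y_n
  y_{n+1}/y_n = 1 − 1/3z + 4/3z(1+4/5z) = 1 + z + 16/15z²
  ⇒ R(z) = 1 + z + 16/15z².

Find x<0 with |R(x)|<1.
x=-0.96: |R|=1.0230
R=1: x+16/15x²=0 ⇒ x=−15/16=-0.9375; min R=1−1/(4·16/15)=0.7656>−1
Confirm numerically:
  x=-0.677: |R|=0.81188 <1
  x=-0.658: |R|=0.80383 <1
  x=-0.508: |R|=0.76727 <1
  x=-0.397: |R|=0.77112 <1
  x=-1.235: |R|=1.39191 >1
  x=-1.145: |R|=1.25343 >1
  x=-1.023: |R|=1.09330 >1
So |R|<1 on (-0.9375, 0).

left endpoint -0.9375.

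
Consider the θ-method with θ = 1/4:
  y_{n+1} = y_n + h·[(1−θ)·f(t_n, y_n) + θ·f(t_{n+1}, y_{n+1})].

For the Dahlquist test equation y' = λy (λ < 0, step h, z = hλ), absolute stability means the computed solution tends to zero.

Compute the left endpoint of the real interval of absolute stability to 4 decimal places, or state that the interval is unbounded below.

z* = -4.0000.

Test eqn y'=λy, z=hλ:
  y_{n+1} = y_n + z·[3/4·y_n + 1/4·y_{n+1}] ⇒ (1 − 1/4z)y_{n+1} = (1 + 3/4z)y_n
  ⇒ R(z) = (1 + 3/4z)/(1 − 1/4z).

Solve |R(x)|<1 on ℝ⁻.
x=-1.29: |R|=0.0246
R=−1: 1+3/4x = −1+1/4x ⇒ -1/2x=2 ⇒ x=2/(-1/2)=-4.0000
Confirm numerically:
  x=-3.303: |R|=0.80912 <1
  x=-2.916: |R|=0.68652 <1
  x=-2.752: |R|=0.63033 <1
  x=-2.435: |R|=0.51360 <1
  x=-4.257: |R|=1.06225 >1
  x=-4.238: |R|=1.05778 >1
Interval (-4.0000, 0).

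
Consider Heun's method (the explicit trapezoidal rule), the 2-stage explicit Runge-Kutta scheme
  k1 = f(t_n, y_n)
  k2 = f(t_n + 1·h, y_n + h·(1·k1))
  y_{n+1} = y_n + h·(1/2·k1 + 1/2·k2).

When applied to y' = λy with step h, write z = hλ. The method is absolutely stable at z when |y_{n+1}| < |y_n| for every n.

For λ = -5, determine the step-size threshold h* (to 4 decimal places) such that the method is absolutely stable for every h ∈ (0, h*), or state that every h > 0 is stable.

(-2.0000,0); λ=-5 ⇒ h* = 0.4000.

With y'=λy (z=hλ):
  order 2, 2-stage ⇒ R(z)=1+z+z^2/2
  (e.g. R(-0.43)=0.66245, |R|=0.66245)

Boundary: |R(x)|=1, x<0.
x=-0.43: |R|=0.6624
|R(-2.23)|=1.2565 |R(-1.46)|=0.6058 |R(-0.59)|=0.5840
Bisect:
  x_lo=-2.6609 |R|=1.8792  x_hi=-0.3087 |R|=0.7390
  mid=-1.48477 |R|=0.61750 →hi
  mid=-2.07281 |R|=1.07546 →lo
  mid=-1.77879 |R|=0.80326 →hi
  mid=-1.92580 |R|=0.92856 →hi
  mid=-1.99931 |R|=0.99931 →hi
  mid=-2.03606 |R|=1.03671 →lo
  mid=-2.01768 |R|=1.01784 →lo
  mid=-2.00850 |R|=1.00853 →lo
  mid=-2.00390 |R|=1.00391 →lo
  mid=-2.00161 |R|=1.00161 →lo
  ...
  [-2.00003,-1.99988] ⇒ x*=-2.0000
Stable set (-2.0000, 0).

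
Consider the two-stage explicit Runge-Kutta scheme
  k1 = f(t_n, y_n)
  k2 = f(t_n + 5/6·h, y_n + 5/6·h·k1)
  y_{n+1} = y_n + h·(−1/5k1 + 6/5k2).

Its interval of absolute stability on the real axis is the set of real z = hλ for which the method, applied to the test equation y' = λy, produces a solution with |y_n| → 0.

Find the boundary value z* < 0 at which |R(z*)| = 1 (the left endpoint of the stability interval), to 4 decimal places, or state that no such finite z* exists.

With y'=λy (z=hλ):
  k1=λy_n ⇒ h·k1=z·y_n;  k2=λ(1+5/6z)y_n ⇒ h·k2=z(1+5/6z)y_n
  y_{n+1}/y_n = 1 − 1/5z + 6/5z(1+5/6z) = 1 + z + z²
  Hence R(z) = 1 + z + z².

Find x<0 with |R(x)|<1.
x=-0.43: |R|=0.7549
R=1: x+1x²=0 ⇒ x=−1=-1.0000; min R=1−1/(4·1)=0.7500>−1
Confirm numerically:
  x=-0.917: |R|=0.92389 <1
  x=-0.640: |R|=0.76960 <1
  x=-0.599: |R|=0.75980 <1
  x=-0.459: |R|=0.75168 <1
  x=-1.395: |R|=1.55103 >1
  x=-1.159: |R|=1.18428 >1
Interval (-1.0000, 0).

left endpoint -1.0000.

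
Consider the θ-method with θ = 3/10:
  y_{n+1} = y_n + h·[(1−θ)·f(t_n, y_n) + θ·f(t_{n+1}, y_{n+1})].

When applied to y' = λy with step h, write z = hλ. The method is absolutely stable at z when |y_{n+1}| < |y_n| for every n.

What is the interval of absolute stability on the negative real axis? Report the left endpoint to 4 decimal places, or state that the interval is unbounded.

With y'=λy (z=hλ):
  y_{n+1} = y_n + z·[7/10·y_n + 3/10·y_{n+1}] ⇒ (1 − 3/10z)y_{n+1} = (1 + 7/10z)y_n
  ⇒ R(z) = (1 + 7/10z)/(1 − 3/10z).

Boundary: |R(x)|=1, x<0.
x=-1.31: |R|=0.0596
R=−1: 1+7/10x = −1+3/10x ⇒ -2/5x=2 ⇒ x=2/(-2/5)=-5.0000
Confirm numerically:
  x=-3.832: |R|=0.78266 <1
  x=-2.644: |R|=0.47446 <1
  x=-2.251: |R|=0.34364 <1
  x=-5.335: |R|=1.05153 >1
  x=-5.083: |R|=1.01315 >1
  x=-5.022: |R|=1.00351 >1
Interval (-5.0000, 0).

(-5.0000, 0).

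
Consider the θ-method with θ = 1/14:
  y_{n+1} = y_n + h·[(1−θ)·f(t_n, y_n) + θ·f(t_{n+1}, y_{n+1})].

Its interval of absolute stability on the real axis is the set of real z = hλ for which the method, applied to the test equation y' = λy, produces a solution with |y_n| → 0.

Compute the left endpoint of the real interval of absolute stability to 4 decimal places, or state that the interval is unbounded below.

z* = -2.3333.

Set f=λy, z=hλ:
  y_{n+1} = y_n + z·[13/14·y_n + 1/14·y_{n+1}] ⇒ (1 − 1/14z)y_{n+1} = (1 + 13/14z)y_n
  Hence R(z) = (1 + 13/14z)/(1 − 1/14z).

Boundary: |R(x)|=1, x<0.
x=-1.28: |R|=0.1728
R=−1: 1+13/14x = −1+1/14x ⇒ -6/7x=2 ⇒ x=2/(-6/7)=-2.3333
Confirm numerically:
  x=-2.039: |R|=0.77979 <1
  x=-1.748: |R|=0.55398 <1
  x=-1.623: |R|=0.45439 <1
  x=-1.368: |R|=0.24623 <1
  x=-2.876: |R|=1.38587 >1
  x=-2.433: |R|=1.07278 >1
So |R|<1 on (-2.3333, 0).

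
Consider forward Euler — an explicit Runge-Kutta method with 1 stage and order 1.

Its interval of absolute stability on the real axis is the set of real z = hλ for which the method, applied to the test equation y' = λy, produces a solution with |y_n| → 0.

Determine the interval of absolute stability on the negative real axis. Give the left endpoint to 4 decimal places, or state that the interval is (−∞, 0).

z∈(-2.0000,0).

With y'=λy (z=hλ):
  order 1, 1-stage ⇒ R(z)=1+z
  (e.g. R(-1.35)=-0.35000, |R|=0.35000)

Solve |R(x)|<1 on ℝ⁻.
x=-1.35: |R|=0.3500
|R(-2.23)|=1.2300 |R(-1.27)|=0.2700 |R(-0.58)|=0.4200
Bisect:
  x_lo=-2.8120 |R|=1.8120  x_hi=-0.1307 |R|=0.8693
  mid=-1.47135 |R|=0.47135 →hi
  mid=-2.14167 |R|=1.14167 →lo
  mid=-1.80651 |R|=0.80651 →hi
  mid=-1.97409 |R|=0.97409 →hi
  mid=-2.05788 |R|=1.05788 →lo
  mid=-2.01598 |R|=1.01598 →lo
  mid=-1.99504 |R|=0.99504 →hi
  mid=-2.00551 |R|=1.00551 →lo
  ...
  [-2.00011,-1.99995] ⇒ x*=-2.0000
Interval (-2.0000, 0).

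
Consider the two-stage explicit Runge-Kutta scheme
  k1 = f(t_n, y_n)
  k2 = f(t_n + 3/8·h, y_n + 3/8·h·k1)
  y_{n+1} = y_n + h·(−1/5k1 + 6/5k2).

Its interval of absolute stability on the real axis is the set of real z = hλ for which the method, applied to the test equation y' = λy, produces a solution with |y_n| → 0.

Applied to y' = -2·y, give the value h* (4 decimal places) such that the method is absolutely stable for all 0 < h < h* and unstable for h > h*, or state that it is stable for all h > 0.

(-2.2222,0); λ=-2 ⇒ h* = (20/9)/2 = 1.1111.

On y'=λy, z=hλ:
  k1=λy_n ⇒ h·k1=z·y_n;  k2=λ(1+3/8z)y_n ⇒ h·k2=z(1+3/8z)y_n
  y_{n+1}/y_n = 1 − 1/5z + 6/5z(1+3/8z) = 1 + z + 9/20z²
  R(z) = 1 + z + 9/20z².

Boundary: |R(x)|=1, x<0.
x=-1.07: |R|=0.4452
R=1: x+9/20x²=0 ⇒ x=−20/9=-2.2222; min R=1−1/(4·9/20)=0.4444>−1
Confirm numerically:
  x=-2.022: |R|=0.81782 <1
  x=-1.604: |R|=0.55377 <1
  x=-1.416: |R|=0.48628 <1
  x=-2.803: |R|=1.73256 >1
  x=-2.339: |R|=1.12291 >1
So |R|<1 on (-2.2222, 0).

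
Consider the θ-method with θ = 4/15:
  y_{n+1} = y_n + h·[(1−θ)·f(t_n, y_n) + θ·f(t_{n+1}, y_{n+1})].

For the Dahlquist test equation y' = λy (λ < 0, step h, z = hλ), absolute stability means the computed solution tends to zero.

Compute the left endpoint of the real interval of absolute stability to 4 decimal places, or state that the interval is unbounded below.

z* = -4.2857.

With y'=λy (z=hλ):
  y_{n+1} = y_n + z·[11/15·y_n + 4/15·y_{n+1}] ⇒ (1 − 4/15z)y_{n+1} = (1 + 11/15z)y_n
  ⇒ R(z) = (1 + 11/15z)/(1 − 4/15z).

Solve |R(x)|<1 on ℝ⁻.
x=-1.09: |R|=0.1555
R=−1: 1+11/15x = −1+4/15x ⇒ -7/15x=2 ⇒ x=2/(-7/15)=-4.2857
Confirm numerically:
  x=-4.226: |R|=0.98690 <1
  x=-4.129: |R|=0.96519 <1
  x=-3.258: |R|=0.74336 <1
  x=-2.370: |R|=0.45221 <1
  x=-4.542: |R|=1.05409 >1
  x=-4.530: |R|=1.05163 >1
Interval (-4.2857, 0).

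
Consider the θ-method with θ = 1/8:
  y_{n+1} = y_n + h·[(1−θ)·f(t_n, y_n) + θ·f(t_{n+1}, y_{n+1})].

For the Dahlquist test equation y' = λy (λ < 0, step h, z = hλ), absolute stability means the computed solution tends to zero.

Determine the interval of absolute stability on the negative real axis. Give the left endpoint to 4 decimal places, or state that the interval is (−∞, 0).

With y'=λy (z=hλ):
  y_{n+1} = y_n + z·[7/8·y_n + 1/8·y_{n+1}] ⇒ (1 − 1/8z)y_{n+1} = (1 + 7/8z)y_n
  so R(z) = (1 + 7/8z)/(1 − 1/8z).

Solve |R(x)|<1 on ℝ⁻.
x=-0.33: |R|=0.6831
R=−1: 1+7/8x = −1+1/8x ⇒ -3/4x=2 ⇒ x=2/(-3/4)=-2.6667
Confirm numerically:
  x=-1.815: |R|=0.47937 <1
  x=-1.544: |R|=0.29422 <1
  x=-1.427: |R|=0.21099 <1
  x=-1.358: |R|=0.16093 <1
  x=-3.184: |R|=1.27754 >1
  x=-3.012: |R|=1.18816 >1
  x=-2.907: |R|=1.13221 >1
So |R|<1 on (-2.6667, 0).

(-2.6667, 0).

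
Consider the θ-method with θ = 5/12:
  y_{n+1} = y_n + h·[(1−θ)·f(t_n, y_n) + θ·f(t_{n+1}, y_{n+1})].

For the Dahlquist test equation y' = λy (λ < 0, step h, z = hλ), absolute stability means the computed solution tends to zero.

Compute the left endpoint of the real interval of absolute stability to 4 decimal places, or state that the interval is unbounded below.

left endpoint -12.0000.

With y'=λy (z=hλ):
  y_{n+1} = y_n + z·[7/12·y_n + 5/12·y_{n+1}] ⇒ (1 − 5/12z)y_{n+1} = (1 + 7/12z)y_n
  ⇒ R(z) = (1 + 7/12z)/(1 − 5/12z).

Solve |R(x)|<1 on ℝ⁻.
x=-0.51: |R|=0.5794
R=−1: 1+7/12x = −1+5/12x ⇒ -1/6x=2 ⇒ x=2/(-1/6)=-12.0000
Confirm numerically:
  x=-10.977: |R|=0.96941 <1
  x=-9.851: |R|=0.92983 <1
  x=-4.947: |R|=0.61601 <1
  x=-12.520: |R|=1.01394 >1
  x=-12.246: |R|=1.00672 >1
  x=-12.072: |R|=1.00199 >1
Interval (-12.0000, 0).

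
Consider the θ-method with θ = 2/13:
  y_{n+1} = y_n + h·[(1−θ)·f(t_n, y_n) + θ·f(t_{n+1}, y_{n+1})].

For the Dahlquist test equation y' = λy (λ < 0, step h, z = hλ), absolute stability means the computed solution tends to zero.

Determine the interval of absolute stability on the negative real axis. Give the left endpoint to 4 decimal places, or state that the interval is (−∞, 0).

With y'=λy (z=hλ):
  y_{n+1} = y_n + z·[11/13·y_n + 2/13·y_{n+1}] ⇒ (1 − 2/13z)y_{n+1} = (1 + 11/13z)y_n
  R(z) = (1 + 11/13z)/(1 − 2/13z).

Find x<0 with |R(x)|<1.
x=-0.87: |R|=0.2327
R=−1: 1+11/13x = −1+2/13x ⇒ -9/13x=2 ⇒ x=2/(-9/13)=-2.8889
Confirm numerically:
  x=-2.115: |R|=0.59576 <1
  x=-1.937: |R|=0.49230 <1
  x=-1.656: |R|=0.31976 <1
  x=-1.600: |R|=0.28395 <1
  x=-3.222: |R|=1.15419 >1
  x=-3.168: |R|=1.12991 >1
Stable set (-2.8889, 0).

z∈(-2.8889,0).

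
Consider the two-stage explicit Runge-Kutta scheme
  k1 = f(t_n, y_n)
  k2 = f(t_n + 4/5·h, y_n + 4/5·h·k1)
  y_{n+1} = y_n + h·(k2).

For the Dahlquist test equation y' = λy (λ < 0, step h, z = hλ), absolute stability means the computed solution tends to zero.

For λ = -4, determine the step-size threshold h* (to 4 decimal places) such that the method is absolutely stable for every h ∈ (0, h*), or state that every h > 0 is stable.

Set f=λy, z=hλ:
  k1=λy_n ⇒ h·k1=z·y_n;  k2=λ(1+4/5z)y_n ⇒ h·k2=z(1+4/5z)y_n
  y_{n+1}/y_n = 1 + z(1+4/5z) = 1 + z + 4/5z²
  so R(z) = 1 + z + 4/5z².

Boundary: |R(x)|=1, x<0.
x=-0.53: |R|=0.6947
R=1: x+4/5x²=0 ⇒ x=−5/4=-1.2500; min R=1−1/(4·4/5)=0.6875>−1
Confirm numerically:
  x=-1.197: |R|=0.94925 <1
  x=-0.943: |R|=0.76840 <1
  x=-0.827: |R|=0.72014 <1
  x=-0.592: |R|=0.68837 <1
  x=-1.779: |R|=1.75287 >1
  x=-1.698: |R|=1.60856 >1
Interval (-1.2500, 0).

(-1.2500,0); λ=-4 ⇒ h* = (5/4)/4 = 0.3125.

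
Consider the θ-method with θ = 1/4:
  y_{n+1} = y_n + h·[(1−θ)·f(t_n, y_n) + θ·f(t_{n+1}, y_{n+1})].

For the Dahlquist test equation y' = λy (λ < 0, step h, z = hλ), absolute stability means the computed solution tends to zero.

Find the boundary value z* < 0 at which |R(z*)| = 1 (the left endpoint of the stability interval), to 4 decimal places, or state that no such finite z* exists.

Set f=λy, z=hλ:
  y_{n+1} = y_n + z·[3/4·y_n + 1/4·y_{n+1}] ⇒ (1 − 1/4z)y_{n+1} = (1 + 3/4z)y_n
  R(z) = (1 + 3/4z)/(1 − 1/4z).

Boundary: |R(x)|=1, x<0.
x=-1.33: |R|=0.0019
R=−1: 1+3/4x = −1+1/4x ⇒ -1/2x=2 ⇒ x=2/(-1/2)=-4.0000
Confirm numerically:
  x=-3.192: |R|=0.77531 <1
  x=-2.476: |R|=0.52934 <1
  x=-2.238: |R|=0.43508 <1
  x=-4.473: |R|=1.11165 >1
  x=-4.102: |R|=1.02518 >1
So |R|<1 on (-4.0000, 0).

left endpoint -4.0000.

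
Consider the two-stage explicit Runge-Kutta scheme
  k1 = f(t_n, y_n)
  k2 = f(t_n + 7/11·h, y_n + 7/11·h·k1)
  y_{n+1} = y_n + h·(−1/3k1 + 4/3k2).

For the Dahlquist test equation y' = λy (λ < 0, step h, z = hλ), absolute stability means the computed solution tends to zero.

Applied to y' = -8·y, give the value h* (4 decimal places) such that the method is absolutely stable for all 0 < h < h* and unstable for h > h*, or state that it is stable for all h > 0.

(-1.1786,0); λ=-8 ⇒ h* = (33/28)/8 = 0.1473.

With y'=λy (z=hλ):
  k1=λy_n ⇒ h·k1=z·y_n;  k2=λ(1+7/11z)y_n ⇒ h·k2=z(1+7/11z)y_n
  y_{n+1}/y_n = 1 − 1/3z + 4/3z(1+7/11z) = 1 + z + 28/33z²
  R(z) = 1 + z + 28/33z².

Need |R(x)|<1, x<0.
x=-1.29: |R|=1.1220
R=1: x+28/33x²=0 ⇒ x=−33/28=-1.1786; min R=1−1/(4·28/33)=0.7054>−1
Confirm numerically:
  x=-1.127: |R|=0.95069 <1
  x=-0.801: |R|=0.74339 <1
  x=-0.773: |R|=0.73399 <1
  x=-1.589: |R|=1.55336 >1
  x=-1.558: |R|=1.50158 >1
So |R|<1 on (-1.1786, 0).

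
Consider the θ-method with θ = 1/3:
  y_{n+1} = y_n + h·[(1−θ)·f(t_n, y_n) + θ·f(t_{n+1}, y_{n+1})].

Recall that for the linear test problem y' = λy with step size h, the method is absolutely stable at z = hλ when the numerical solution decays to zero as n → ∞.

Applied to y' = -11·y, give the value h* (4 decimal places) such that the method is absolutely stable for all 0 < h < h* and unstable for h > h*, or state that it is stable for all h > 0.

(-6.0000,0); λ=-11 ⇒ h* = (6)/11 = 0.5455.

Set f=λy, z=hλ:
  y_{n+1} = y_n + z·[2/3·y_n + 1/3·y_{n+1}] ⇒ (1 − 1/3z)y_{n+1} = (1 + 2/3z)y_n
  R(z) = (1 + 2/3z)/(1 − 1/3z).

Find x<0 with |R(x)|<1.
x=-1.58: |R|=0.0349
R=−1: 1+2/3x = −1+1/3x ⇒ -1/3x=2 ⇒ x=2/(-1/3)=-6.0000
Confirm numerically:
  x=-3.508: |R|=0.61709 <1
  x=-2.792: |R|=0.44613 <1
  x=-2.533: |R|=0.37340 <1
  x=-6.554: |R|=1.05799 >1
  x=-6.408: |R|=1.04337 >1
  x=-6.155: |R|=1.01693 >1
So |R|<1 on (-6.0000, 0).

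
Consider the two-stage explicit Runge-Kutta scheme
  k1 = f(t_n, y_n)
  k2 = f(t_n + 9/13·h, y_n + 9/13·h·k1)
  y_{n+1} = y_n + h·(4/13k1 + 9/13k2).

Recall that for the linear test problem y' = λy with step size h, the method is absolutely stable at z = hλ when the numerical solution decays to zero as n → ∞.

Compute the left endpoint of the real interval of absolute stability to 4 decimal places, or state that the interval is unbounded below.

Set f=λy, z=hλ:
  k1=λy_n ⇒ h·k1=z·y_n;  k2=λ(1+9/13z)y_n ⇒ h·k2=z(1+9/13z)y_n
  y_{n+1}/y_n = 1 + 4/13z + 9/13z(1+9/13z) = 1 + z + 81/169z²
  ⇒ R(z) = 1 + z + 81/169z².

Find x<0 with |R(x)|<1.
x=-0.5: |R|=0.6198
R=1: x+81/169x²=0 ⇒ x=−169/81=-2.0864; min R=1−1/(4·81/169)=0.4784>−1
Confirm numerically:
  x=-2.059: |R|=0.97294 <1
  x=-1.962: |R|=0.88300 <1
  x=-1.406: |R|=0.54148 <1
  x=-1.116: |R|=0.48093 <1
  x=-2.545: |R|=1.55937 >1
  x=-2.438: |R|=1.41082 >1
So |R|<1 on (-2.0864, 0).

z* = -2.0864.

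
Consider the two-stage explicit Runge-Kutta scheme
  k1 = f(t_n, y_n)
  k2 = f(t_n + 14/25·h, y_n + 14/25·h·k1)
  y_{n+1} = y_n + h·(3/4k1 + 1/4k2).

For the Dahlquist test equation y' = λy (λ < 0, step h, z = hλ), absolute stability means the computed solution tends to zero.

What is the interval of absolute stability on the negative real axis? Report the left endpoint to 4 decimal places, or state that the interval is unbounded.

(-7.1429, 0).

On y'=λy, z=hλ:
  k1=λy_n ⇒ h·k1=z·y_n;  k2=λ(1+14/25z)y_n ⇒ h·k2=z(1+14/25z)y_n
  y_{n+1}/y_n = 1 + 3/4z + 1/4z(1+14/25z) = 1 + z + 7/50z²
  Hence R(z) = 1 + z + 7/50z².

Solve |R(x)|<1 on ℝ⁻.
x=-0.79: |R|=0.2974
R=1: x+7/50x²=0 ⇒ x=−50/7=-7.1429; min R=1−1/(4·7/50)=-0.7857>−1
Confirm numerically:
  x=-6.201: |R|=0.18234 <1
  x=-5.302: |R|=0.36643 <1
  x=-5.299: |R|=0.36788 <1
  x=-7.641: |R|=1.53288 >1
  x=-7.629: |R|=1.51923 >1
  x=-7.466: |R|=1.33776 >1
So |R|<1 on (-7.1429, 0).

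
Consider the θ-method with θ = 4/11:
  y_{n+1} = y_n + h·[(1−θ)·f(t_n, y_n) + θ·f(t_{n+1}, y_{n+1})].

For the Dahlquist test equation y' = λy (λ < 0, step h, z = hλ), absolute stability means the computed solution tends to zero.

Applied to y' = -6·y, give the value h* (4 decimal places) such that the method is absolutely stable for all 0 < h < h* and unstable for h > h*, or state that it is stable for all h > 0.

Set f=λy, z=hλ:
  y_{n+1} = y_n + z·[7/11·y_n + 4/11·y_{n+1}] ⇒ (1 − 4/11z)y_{n+1} = (1 + 7/11z)y_n
  so R(z) = (1 + 7/11z)/(1 − 4/11z).

Need |R(x)|<1, x<0.
x=-0.52: |R|=0.5627
R=−1: 1+7/11x = −1+4/11x ⇒ -3/11x=2 ⇒ x=2/(-3/11)=-7.3333
Confirm numerically:
  x=-6.313: |R|=0.91556 <1
  x=-5.797: |R|=0.86519 <1
  x=-4.829: |R|=0.75218 <1
  x=-3.402: |R|=0.52072 <1
  x=-7.742: |R|=1.02921 >1
  x=-7.731: |R|=1.02846 >1
  x=-7.611: |R|=1.02010 >1
Interval (-7.3333, 0).

(-7.3333,0); λ=-6 ⇒ h* = (22/3)/6 = 1.2222.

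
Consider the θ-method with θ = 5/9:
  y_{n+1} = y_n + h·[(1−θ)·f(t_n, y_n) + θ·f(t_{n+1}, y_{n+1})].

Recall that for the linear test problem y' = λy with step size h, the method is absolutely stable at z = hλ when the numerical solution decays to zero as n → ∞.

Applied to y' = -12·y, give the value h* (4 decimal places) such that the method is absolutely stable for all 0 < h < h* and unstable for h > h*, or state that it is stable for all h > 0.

Set f=λy, z=hλ:
  y_{n+1} = y_n + z·[4/9·y_n + 5/9·y_{n+1}] ⇒ (1 − 5/9z)y_{n+1} = (1 + 4/9z)y_n
  Hence R(z) = (1 + 4/9z)/(1 − 5/9z).

Find x<0 with |R(x)|<1.
x=-1.03: |R|=0.3449
x=-2: |R|=0.0526
x=-10: |R|=0.5254
x=-100: |R|=0.7682
θ=5/9≥1/2 ⇒ |1+4/9x|<|1−5/9x| ∀x<0 ⇒ interval (−∞,0).

unbounded; (−∞, 0). Any h>0 works for λ=-12.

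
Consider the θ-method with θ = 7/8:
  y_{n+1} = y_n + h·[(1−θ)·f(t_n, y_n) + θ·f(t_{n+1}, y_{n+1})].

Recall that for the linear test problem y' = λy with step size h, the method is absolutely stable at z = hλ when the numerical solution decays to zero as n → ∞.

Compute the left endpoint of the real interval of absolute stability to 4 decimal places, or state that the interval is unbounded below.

interval (−∞, 0).

Set f=λy, z=hλ:
  y_{n+1} = y_n + z·[1/8·y_n + 7/8·y_{n+1}] ⇒ (1 − 7/8z)y_{n+1} = (1 + 1/8z)y_n
  ⇒ R(z) = (1 + 1/8z)/(1 − 7/8z).

Solve |R(x)|<1 on ℝ⁻.
x=-0.83: |R|=0.5192
x=-2: |R|=0.2727
x=-10: |R|=0.0256
x=-100: |R|=0.1299
θ=7/8≥1/2 ⇒ |1+1/8x|<|1−7/8x| ∀x<0 ⇒ unbounded interval.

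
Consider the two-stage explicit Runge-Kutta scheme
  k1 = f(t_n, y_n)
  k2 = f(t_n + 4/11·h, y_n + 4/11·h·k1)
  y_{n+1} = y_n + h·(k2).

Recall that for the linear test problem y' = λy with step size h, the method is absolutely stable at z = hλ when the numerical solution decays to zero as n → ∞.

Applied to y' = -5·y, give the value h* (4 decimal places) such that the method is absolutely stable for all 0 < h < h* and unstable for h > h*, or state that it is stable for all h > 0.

With y'=λy (z=hλ):
  k1=λy_n ⇒ h·k1=z·y_n;  k2=λ(1+4/11z)y_n ⇒ h·k2=z(1+4/11z)y_n
  y_{n+1}/y_n = 1 + z(1+4/11z) = 1 + z + 4/11z²
  so R(z) = 1 + z + 4/11z².

Boundary: |R(x)|=1, x<0.
x=-0.74: |R|=0.4591
R=1: x+4/11x²=0 ⇒ x=−11/4=-2.7500; min R=1−1/(4·4/11)=0.3125>−1
Confirm numerically:
  x=-2.017: |R|=0.46238 <1
  x=-1.655: |R|=0.34101 <1
  x=-1.298: |R|=0.31466 <1
  x=-2.962: |R|=1.22834 >1
  x=-2.854: |R|=1.10793 >1
Interval (-2.7500, 0).

(-2.7500,0); λ=-5 ⇒ h* = (11/4)/5 = 0.5500.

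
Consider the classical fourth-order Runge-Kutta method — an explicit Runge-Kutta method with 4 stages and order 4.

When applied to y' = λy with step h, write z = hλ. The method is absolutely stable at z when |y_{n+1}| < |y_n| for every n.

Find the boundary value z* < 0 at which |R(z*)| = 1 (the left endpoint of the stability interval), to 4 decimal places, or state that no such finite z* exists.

Set f=λy, z=hλ:
  order 4, 4-stage ⇒ R(z)=1+z+z^2/2+z^3/6+z^4/24
  (e.g. R(-0.48)=0.61898, |R|=0.61898)

Need |R(x)|<1, x<0.
x=-0.48: |R|=0.6190
|R(-2.97)|=1.3161 |R(-2.96)|=1.2970 |R(-2.44)|=0.5926
Bisect:
  x_lo=-3.6405 |R|=3.2635  x_hi=-0.2766 |R|=0.7583
  mid=-1.95858 |R|=0.32037 →hi
  mid=-2.79955 |R|=1.02171 →lo
  mid=-2.37906 |R|=0.54147 →hi
  mid=-2.58931 |R|=0.74254 →hi
  mid=-2.69443 |R|=0.87143 →hi
  mid=-2.74699 |R|=0.94377 →hi
  mid=-2.77327 |R|=0.98202 →hi
  mid=-2.78641 |R|=1.00168 →lo
  mid=-2.77984 |R|=0.99181 →hi
  ...
  [-2.78538,-2.78518] ⇒ x*=-2.7853
Interval (-2.7853, 0).

left endpoint -2.7853.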